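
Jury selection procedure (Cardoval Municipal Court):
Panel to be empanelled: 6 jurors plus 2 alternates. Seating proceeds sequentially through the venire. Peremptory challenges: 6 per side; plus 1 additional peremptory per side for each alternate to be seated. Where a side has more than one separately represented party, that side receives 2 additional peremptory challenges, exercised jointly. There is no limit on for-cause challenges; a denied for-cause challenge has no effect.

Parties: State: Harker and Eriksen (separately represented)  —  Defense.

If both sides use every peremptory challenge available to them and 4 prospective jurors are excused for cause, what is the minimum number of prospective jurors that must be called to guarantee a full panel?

30

Seats to fill: 6 + 2 alternates = 8.
Peremptories — State: 6 + 1×2 + 2 = 10; Defense: 6 + 1×2 = 8; total 18.
For-cause removals: 4.
Minimum venire: 8 + 18 + 4 = 30.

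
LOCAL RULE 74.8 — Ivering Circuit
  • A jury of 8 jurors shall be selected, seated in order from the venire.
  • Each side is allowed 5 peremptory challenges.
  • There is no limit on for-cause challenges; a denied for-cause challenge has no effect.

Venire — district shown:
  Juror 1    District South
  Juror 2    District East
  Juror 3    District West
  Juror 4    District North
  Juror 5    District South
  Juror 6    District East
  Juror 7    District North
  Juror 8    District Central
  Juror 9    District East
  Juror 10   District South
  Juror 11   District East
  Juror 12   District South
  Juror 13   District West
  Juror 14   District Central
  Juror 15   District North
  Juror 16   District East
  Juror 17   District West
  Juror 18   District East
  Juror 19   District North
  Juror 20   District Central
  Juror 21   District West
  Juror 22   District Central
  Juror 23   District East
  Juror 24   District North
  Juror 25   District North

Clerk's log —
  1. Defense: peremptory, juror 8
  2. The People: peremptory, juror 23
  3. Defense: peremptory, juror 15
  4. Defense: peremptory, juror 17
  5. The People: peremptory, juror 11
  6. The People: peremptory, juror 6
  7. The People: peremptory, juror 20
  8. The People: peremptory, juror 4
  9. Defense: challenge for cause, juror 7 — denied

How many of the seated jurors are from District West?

Removed: #4, #6, #8, #11, #15, #17, #20, #23.
Seated jurors 1–8: #1, #2, #3, #5, #7, #9, #10, #12.
Of those, in District West: #3 → 1.

1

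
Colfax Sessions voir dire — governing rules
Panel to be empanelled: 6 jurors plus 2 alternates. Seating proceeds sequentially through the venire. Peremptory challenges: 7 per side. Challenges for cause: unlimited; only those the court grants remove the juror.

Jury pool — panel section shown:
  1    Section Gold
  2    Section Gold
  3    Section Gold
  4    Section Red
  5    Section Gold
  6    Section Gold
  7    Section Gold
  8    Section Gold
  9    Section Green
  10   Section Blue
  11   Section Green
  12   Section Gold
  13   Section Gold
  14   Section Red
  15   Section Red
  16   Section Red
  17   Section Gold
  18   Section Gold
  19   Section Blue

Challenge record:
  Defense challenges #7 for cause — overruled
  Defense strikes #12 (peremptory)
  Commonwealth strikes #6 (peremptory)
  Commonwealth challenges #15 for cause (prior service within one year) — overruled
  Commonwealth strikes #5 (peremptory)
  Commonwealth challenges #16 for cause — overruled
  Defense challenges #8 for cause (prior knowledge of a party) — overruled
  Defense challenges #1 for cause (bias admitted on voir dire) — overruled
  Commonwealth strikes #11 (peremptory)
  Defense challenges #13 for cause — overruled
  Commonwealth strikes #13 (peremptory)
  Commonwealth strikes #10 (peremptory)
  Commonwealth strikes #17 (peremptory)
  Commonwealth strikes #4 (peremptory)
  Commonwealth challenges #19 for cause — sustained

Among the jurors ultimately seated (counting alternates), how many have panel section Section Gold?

Removed: #4, #5, #6, #10, #11, #12, #13, #17, #19.
Seated (8 incl. alternates): #1, #2, #3, #7, #8, #9, #14, #15.
Of those, in Section Gold: #1, #2, #3, #7, #8 → 5.

5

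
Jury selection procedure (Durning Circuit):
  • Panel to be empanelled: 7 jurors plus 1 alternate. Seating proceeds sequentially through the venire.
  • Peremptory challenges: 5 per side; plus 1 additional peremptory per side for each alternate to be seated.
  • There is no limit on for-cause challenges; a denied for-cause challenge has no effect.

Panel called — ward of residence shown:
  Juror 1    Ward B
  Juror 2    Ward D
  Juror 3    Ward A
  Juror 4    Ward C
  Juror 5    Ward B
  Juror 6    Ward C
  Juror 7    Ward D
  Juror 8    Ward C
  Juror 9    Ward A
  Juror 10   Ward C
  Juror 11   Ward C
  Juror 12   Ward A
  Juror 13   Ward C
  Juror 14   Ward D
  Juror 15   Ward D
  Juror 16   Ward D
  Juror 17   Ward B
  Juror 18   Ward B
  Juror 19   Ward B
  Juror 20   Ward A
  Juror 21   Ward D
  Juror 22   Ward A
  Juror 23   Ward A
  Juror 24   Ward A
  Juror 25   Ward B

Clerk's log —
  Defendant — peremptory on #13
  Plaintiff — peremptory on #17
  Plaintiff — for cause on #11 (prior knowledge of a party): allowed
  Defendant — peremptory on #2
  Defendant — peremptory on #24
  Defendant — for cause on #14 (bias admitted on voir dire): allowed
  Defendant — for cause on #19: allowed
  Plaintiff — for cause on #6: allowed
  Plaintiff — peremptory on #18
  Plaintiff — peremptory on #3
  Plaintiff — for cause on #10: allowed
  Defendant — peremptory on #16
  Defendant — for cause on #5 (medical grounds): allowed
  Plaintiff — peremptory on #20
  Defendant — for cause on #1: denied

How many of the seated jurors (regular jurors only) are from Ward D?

Removed: #2, #3, #5, #6, #10, #11, #13, #14, #16, #17, #18, #19, #20, #24.
Seated jurors 1–7: #1, #4, #7, #8, #9, #12, #15 (alternates #21 not counted).
Of those, in Ward D: #7, #15 → 2.

2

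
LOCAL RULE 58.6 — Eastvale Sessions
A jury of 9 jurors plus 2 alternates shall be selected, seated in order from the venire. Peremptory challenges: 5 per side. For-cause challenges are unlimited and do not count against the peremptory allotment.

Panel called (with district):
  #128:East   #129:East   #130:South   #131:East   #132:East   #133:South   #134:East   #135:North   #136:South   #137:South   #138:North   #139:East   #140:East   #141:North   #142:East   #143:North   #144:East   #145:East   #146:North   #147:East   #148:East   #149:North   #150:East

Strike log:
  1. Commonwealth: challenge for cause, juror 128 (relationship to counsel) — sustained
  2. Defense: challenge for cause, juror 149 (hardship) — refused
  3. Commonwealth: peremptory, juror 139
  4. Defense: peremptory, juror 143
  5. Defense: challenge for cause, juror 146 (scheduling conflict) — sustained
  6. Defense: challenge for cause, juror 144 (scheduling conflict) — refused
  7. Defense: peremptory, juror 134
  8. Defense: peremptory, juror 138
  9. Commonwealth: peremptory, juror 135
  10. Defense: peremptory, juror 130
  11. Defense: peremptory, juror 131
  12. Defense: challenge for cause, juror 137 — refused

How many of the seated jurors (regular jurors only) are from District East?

Removed: #128, #130, #131, #134, #135, #138, #139, #143, #146.
Seated jurors 1–9: #129, #132, #133, #136, #137, #140, #141, #142, #144 (alternates #145, #147 not counted).
Of those, in District East: #129, #132, #140, #142, #144 → 5.

5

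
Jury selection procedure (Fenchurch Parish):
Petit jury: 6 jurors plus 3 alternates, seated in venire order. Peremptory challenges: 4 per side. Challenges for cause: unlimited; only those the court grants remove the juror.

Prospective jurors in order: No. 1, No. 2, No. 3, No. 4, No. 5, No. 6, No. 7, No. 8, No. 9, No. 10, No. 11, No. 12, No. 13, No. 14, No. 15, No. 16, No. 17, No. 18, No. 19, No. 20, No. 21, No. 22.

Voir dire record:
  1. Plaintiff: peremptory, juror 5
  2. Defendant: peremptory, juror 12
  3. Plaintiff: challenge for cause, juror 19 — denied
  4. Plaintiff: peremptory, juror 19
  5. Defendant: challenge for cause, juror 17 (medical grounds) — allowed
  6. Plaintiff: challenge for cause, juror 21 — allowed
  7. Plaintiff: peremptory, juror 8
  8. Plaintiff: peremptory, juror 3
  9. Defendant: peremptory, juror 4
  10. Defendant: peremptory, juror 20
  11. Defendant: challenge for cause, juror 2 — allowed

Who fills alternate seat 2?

Removed: #2, #3, #4, #5, #8, #12, #17, #19, #20, #21.
Filling seats in venire order through position 8: #1, #6, #7, #9, #10, #11, #13, #14.
So alternate 2 is #14.

14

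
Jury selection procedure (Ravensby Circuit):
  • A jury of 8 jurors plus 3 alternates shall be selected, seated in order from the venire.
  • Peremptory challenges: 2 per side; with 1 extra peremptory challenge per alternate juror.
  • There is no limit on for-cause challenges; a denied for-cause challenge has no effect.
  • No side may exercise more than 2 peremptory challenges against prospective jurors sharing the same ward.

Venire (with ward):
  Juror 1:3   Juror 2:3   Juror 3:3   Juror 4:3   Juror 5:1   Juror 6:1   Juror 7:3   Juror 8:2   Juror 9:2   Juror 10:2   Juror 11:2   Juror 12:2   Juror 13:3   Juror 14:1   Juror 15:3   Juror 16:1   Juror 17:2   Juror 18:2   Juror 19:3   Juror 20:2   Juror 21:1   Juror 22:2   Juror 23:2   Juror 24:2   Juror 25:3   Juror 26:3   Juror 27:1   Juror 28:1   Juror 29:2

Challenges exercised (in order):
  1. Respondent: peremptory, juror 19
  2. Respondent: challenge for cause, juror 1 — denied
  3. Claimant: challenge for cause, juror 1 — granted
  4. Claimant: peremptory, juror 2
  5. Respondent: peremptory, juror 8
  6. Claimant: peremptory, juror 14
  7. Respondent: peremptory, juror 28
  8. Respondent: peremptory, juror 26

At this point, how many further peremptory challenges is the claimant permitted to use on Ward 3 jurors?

Claimant peremptories so far: #2, #14 — 2 of 5 used, 3 left overall.
Against Ward 3: #2 — 1 used; per-ward cap 2 leaves 1.
Binding limit: min(3, 1) = 1.

1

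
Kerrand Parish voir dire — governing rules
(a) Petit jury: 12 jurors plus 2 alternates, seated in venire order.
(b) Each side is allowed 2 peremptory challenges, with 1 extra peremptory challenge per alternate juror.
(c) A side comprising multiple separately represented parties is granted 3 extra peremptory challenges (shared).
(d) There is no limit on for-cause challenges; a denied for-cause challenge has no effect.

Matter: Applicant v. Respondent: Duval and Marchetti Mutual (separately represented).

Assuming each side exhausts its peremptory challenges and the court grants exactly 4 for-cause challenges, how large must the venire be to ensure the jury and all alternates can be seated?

Seats to fill: 12 + 2 alternates = 14.
Peremptories — Applicant: 2 + 1×2 = 4; Respondent: 2 + 1×2 + 3 = 7; total 11.
For-cause removals: 4.
Minimum venire: 14 + 11 + 4 = 29.

29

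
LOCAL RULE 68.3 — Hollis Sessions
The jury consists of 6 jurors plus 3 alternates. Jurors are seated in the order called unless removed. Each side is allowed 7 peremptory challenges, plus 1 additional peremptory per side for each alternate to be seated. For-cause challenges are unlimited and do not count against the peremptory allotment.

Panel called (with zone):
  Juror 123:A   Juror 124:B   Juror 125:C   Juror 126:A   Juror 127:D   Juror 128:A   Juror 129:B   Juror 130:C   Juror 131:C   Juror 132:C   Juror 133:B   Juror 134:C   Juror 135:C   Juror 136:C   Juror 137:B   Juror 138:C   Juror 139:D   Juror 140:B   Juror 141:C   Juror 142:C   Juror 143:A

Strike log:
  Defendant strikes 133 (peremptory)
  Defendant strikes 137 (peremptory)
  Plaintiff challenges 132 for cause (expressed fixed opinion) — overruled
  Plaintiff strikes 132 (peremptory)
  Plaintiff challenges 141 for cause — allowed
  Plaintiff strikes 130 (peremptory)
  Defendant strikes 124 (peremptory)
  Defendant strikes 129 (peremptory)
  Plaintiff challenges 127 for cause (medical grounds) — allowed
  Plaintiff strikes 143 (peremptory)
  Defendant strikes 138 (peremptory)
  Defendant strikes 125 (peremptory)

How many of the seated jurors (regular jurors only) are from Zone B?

Removed: #124, #125, #127, #129, #130, #132, #133, #137, #138, #141, #143.
Seated jurors 1–6: #123, #126, #128, #131, #134, #135 (alternates #136, #139, #140 not counted).
None of those are in Zone B → 0.

0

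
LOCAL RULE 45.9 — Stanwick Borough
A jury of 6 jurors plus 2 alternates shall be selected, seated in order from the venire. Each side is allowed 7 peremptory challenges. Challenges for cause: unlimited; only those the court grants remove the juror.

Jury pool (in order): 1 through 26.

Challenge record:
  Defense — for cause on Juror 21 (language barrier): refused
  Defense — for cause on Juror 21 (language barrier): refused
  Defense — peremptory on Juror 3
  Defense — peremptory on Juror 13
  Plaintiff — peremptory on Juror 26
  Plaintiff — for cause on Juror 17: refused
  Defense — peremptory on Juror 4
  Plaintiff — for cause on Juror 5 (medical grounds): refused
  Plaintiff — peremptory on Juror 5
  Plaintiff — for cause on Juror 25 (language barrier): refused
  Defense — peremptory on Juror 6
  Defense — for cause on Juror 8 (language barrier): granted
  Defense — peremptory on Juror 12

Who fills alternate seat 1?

Removed: #3, #4, #5, #6, #8, #12, #13, #26. (#17, #21, #25 stay — for-cause denied.)
Seating in order: seats 1–6 → #1, #2, #7, #9, #10, #11; alternates → #14, #15.
So alternate 1 is #14.

14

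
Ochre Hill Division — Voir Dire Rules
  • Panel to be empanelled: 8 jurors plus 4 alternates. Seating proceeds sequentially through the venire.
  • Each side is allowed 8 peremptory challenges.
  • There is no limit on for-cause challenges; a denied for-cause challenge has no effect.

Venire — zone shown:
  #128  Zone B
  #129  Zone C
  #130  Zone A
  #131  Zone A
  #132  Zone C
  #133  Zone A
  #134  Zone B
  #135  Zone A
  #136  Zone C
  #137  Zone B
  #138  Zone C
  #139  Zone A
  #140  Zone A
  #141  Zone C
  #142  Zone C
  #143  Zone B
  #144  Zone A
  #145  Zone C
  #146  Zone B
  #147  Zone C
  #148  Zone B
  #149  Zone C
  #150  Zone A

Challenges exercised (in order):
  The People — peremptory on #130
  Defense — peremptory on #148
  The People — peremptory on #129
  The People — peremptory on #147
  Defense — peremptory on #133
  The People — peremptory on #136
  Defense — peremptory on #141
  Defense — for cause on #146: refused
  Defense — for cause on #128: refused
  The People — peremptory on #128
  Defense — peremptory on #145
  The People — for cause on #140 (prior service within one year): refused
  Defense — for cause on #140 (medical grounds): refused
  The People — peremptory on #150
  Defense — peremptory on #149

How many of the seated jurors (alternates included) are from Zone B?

4

Removed: #128, #129, #130, #133, #136, #141, #145, #147, #148, #149, #150.
Seated (12 incl. alternates): #131, #132, #134, #135, #137, #138, #139, #140, #142, #143, #144, #146.
Of those, in Zone B: #134, #137, #143, #146 → 4.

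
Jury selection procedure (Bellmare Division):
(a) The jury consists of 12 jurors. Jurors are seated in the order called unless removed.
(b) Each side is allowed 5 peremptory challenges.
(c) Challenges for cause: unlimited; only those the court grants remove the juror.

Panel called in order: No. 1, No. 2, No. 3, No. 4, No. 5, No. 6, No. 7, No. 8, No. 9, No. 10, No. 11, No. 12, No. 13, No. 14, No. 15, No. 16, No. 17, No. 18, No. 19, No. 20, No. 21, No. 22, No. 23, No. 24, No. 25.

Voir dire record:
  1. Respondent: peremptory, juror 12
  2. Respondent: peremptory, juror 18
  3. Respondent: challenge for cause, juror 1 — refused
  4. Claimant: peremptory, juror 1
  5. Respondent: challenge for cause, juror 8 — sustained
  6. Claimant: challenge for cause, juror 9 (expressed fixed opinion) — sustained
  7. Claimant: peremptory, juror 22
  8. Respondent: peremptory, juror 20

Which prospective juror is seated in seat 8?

Removed: #1, #8, #9, #12, #18, #20, #22.
Filling seats in venire order through position 8: #2, #3, #4, #5, #6, #7, #10, #11.
So seat 8 is #11.

11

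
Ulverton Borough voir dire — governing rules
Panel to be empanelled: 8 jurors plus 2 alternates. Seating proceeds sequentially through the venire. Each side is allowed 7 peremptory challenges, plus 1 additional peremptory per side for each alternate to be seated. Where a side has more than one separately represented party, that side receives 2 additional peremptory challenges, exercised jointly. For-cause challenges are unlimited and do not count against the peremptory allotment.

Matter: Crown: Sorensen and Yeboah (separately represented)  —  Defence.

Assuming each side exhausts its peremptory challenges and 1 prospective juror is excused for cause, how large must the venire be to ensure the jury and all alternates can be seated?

31

Seats to fill: 8 + 2 alternates = 10.
Peremptories — Crown: 7 + 1×2 + 2 = 11; Defence: 7 + 1×2 = 9; total 20.
For-cause removals: 1.
Minimum venire: 10 + 20 + 1 = 31.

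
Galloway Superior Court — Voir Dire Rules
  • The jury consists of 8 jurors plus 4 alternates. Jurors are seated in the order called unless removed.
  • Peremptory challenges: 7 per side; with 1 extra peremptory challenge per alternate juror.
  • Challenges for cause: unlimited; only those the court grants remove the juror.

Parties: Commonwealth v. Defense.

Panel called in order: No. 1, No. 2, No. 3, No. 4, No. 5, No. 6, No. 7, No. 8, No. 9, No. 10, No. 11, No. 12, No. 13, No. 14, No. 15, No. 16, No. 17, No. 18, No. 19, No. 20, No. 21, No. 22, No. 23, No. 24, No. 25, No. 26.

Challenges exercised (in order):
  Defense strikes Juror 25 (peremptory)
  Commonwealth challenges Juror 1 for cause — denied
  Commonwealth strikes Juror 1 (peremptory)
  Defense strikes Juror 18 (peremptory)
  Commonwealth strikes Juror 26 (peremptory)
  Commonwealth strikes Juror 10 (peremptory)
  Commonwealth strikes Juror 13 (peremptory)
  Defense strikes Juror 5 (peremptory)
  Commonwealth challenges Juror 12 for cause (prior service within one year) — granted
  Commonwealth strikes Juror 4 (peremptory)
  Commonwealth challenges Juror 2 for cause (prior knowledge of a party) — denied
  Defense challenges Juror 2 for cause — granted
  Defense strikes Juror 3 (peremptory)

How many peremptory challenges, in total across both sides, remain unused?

Commonwealth allotment: 7 base + 1 × 4 alternates = 11. Defense allotment: 7 base + 1 × 4 alternates = 11.
Commonwealth peremptories used: #1, #26, #10, #13, #4 — 5 (for-cause on #1, #12, #2 don't count).
Defense peremptories used: #25, #18, #5, #3 — 4 (the for-cause on #2 doesn't count).
Remaining: (11 − 5) + (11 − 4) = 13.

13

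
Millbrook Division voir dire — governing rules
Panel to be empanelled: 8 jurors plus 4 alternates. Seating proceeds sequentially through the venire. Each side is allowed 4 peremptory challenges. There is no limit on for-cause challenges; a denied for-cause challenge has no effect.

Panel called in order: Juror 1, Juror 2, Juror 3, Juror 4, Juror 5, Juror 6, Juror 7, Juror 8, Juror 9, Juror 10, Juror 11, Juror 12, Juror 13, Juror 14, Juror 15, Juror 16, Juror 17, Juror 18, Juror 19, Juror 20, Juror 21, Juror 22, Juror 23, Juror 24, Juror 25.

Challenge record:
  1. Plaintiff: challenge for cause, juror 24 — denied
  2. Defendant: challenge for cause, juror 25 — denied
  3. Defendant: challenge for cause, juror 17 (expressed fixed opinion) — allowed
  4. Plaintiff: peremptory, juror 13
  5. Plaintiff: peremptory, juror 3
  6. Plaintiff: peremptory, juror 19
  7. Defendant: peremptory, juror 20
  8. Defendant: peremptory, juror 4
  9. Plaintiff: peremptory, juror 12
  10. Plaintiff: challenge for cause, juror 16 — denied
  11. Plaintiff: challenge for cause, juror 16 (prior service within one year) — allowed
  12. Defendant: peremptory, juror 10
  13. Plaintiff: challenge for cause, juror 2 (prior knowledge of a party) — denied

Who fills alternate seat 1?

14

Removed: #3, #4, #10, #12, #13, #16, #17, #19, #20. (#2, #24, #25 stay — for-cause denied.)
Seating in order: seats 1–8 → #1, #2, #5, #6, #7, #8, #9, #11; alternates → #14, #15, #18, #21.
So alternate 1 is #14.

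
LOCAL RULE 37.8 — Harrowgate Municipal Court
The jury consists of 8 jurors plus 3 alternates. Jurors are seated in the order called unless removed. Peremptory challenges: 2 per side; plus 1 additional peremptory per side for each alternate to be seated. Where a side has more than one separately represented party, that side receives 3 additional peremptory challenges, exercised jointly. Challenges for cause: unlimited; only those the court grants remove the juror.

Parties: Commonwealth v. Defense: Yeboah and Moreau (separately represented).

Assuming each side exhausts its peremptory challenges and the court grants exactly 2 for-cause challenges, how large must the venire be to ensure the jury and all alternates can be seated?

Seats to fill: 8 + 3 alternates = 11.
Peremptories — Commonwealth: 2 + 1×3 = 5; Defense: 2 + 1×3 + 3 = 8; total 13.
For-cause removals: 2.
Minimum venire: 11 + 13 + 2 = 26.

26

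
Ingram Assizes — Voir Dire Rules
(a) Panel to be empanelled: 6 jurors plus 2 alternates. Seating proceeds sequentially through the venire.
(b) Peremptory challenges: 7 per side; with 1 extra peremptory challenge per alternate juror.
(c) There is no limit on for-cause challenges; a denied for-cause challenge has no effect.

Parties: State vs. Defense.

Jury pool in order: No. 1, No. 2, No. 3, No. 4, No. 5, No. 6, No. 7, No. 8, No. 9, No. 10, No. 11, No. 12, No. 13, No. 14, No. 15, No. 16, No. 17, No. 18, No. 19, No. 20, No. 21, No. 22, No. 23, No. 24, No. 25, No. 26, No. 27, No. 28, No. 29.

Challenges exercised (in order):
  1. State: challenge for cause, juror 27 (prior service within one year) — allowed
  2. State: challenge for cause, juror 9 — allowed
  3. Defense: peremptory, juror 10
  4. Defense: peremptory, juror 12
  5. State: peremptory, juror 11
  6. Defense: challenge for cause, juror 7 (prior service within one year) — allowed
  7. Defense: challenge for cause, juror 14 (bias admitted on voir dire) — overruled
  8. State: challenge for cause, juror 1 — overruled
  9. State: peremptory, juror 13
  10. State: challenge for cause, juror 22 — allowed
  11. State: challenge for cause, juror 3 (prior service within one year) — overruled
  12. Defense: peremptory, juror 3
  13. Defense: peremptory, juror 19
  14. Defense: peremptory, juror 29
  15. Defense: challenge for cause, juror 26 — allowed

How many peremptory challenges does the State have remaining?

7

State allotment: 7 base + 1 × 2 alternates = 9.
State peremptories used: #11, #13 — 2 (for-cause on #27, #9, #1, #22, #3 don't count).
Remaining: 9 − 2 = 7.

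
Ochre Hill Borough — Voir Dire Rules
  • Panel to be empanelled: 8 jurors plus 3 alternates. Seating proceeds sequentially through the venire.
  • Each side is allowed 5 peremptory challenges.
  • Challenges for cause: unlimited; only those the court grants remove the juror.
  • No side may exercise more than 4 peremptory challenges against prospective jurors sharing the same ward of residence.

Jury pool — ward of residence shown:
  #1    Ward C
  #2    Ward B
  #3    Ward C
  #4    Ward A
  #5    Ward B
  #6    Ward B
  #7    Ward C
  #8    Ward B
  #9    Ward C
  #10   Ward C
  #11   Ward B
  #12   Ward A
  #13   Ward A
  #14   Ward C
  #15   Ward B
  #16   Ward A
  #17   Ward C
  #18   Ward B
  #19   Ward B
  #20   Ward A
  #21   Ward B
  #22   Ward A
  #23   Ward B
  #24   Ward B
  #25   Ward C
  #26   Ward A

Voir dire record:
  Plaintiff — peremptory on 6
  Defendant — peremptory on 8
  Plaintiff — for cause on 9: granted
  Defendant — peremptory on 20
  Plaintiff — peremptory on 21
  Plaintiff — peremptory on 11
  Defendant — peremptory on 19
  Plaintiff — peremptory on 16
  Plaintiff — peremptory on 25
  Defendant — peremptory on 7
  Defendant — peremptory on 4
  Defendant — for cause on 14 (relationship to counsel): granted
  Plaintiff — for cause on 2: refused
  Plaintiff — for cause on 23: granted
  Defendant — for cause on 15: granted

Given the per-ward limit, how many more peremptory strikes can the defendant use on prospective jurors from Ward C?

0

Defendant peremptories so far: #8, #20, #19, #7, #4 — 5 of 5 used, 0 left overall.
Against Ward C: #7 — 1 used; per-ward cap 4 leaves 3.
Binding limit: min(0, 3) = 0.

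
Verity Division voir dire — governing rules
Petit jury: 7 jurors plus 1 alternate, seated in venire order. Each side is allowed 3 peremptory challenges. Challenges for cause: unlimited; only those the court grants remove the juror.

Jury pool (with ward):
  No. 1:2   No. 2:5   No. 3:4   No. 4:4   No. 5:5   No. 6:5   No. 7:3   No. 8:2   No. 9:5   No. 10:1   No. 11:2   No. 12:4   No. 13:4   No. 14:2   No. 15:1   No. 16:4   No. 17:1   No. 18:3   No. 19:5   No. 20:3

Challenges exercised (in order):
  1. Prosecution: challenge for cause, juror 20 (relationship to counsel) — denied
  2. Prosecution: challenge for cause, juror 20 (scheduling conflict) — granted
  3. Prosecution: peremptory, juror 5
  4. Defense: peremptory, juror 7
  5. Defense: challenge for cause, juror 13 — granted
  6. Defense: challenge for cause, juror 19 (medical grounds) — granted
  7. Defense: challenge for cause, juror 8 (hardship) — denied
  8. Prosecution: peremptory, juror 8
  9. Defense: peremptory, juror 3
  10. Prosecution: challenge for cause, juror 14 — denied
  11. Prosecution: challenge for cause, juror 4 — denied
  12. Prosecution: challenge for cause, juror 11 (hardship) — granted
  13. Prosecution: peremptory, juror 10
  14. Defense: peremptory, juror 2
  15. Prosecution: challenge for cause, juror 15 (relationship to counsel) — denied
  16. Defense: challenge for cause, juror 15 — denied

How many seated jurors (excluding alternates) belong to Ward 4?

Removed: #2, #3, #5, #7, #8, #10, #11, #13, #19, #20.
Seated jurors 1–7: #1, #4, #6, #9, #12, #14, #15 (alternates #16 not counted).
Of those, in Ward 4: #4, #12 → 2.

2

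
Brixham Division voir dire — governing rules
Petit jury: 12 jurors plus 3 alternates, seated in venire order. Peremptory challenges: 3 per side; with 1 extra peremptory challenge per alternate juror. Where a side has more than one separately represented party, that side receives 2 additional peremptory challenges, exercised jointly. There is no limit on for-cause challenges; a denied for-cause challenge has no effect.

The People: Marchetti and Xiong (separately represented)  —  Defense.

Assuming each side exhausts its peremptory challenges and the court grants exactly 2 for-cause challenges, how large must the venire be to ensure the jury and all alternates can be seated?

31

Seats to fill: 12 + 3 alternates = 15.
Peremptories — The People: 3 + 1×3 + 2 = 8; Defense: 3 + 1×3 = 6; total 14.
For-cause removals: 2.
Minimum venire: 15 + 14 + 2 = 31.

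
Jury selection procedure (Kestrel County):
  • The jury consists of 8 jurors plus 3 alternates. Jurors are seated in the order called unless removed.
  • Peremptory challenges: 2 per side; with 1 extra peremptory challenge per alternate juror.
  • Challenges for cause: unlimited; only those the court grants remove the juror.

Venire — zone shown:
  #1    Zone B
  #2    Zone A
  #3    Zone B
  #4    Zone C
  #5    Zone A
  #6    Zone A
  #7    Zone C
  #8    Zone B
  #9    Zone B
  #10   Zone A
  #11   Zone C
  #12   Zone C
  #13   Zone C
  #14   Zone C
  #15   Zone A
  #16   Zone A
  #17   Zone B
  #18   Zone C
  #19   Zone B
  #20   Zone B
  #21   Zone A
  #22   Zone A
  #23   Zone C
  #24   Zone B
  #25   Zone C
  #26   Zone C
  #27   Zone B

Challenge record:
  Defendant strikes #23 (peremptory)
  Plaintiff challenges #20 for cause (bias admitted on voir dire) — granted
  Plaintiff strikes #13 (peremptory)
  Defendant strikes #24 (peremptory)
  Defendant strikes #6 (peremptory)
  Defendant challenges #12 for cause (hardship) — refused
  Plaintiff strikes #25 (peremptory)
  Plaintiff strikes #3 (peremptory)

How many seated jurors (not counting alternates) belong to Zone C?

Removed: #3, #6, #13, #20, #23, #24, #25.
Seated jurors 1–8: #1, #2, #4, #5, #7, #8, #9, #10 (alternates #11, #12, #14 not counted).
Of those, in Zone C: #4, #7 → 2.

2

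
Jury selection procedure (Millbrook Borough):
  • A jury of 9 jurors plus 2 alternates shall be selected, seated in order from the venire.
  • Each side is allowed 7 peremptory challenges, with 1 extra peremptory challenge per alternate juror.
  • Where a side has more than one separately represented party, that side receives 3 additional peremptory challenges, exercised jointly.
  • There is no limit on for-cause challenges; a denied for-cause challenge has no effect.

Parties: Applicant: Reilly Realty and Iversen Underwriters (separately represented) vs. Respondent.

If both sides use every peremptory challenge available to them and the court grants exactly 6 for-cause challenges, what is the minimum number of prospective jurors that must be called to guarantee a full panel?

38

Seats to fill: 9 + 2 alternates = 11.
Peremptories — Applicant: 7 + 1×2 + 3 = 12; Respondent: 7 + 1×2 = 9; total 21.
For-cause removals: 6.
Minimum venire: 11 + 21 + 6 = 38.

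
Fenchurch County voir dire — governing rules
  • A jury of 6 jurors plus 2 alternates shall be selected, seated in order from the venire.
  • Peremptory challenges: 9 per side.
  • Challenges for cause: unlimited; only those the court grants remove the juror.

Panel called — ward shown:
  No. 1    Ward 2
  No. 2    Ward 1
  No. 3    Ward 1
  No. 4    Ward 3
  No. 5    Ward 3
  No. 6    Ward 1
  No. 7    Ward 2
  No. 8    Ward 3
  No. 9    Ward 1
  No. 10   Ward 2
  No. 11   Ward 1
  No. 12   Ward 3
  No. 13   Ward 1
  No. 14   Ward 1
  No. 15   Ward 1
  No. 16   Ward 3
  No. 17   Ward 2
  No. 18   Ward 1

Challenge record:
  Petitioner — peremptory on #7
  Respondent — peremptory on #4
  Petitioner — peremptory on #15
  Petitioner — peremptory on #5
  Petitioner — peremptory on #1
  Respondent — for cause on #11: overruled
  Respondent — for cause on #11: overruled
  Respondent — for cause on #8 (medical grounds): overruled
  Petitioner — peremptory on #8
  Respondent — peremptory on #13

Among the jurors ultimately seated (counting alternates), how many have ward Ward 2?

Removed: #1, #4, #5, #7, #8, #13, #15.
Seated (8 incl. alternates): #2, #3, #6, #9, #10, #11, #12, #14.
Of those, in Ward 2: #10 → 1.

1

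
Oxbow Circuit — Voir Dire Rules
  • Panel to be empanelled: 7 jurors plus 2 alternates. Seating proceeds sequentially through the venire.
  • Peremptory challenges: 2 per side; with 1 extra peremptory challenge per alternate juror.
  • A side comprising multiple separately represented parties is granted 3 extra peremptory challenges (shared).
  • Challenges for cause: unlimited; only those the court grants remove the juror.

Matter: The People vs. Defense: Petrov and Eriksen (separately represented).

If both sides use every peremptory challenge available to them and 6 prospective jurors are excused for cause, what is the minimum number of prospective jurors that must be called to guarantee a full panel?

Seats to fill: 7 + 2 alternates = 9.
Peremptories — The People: 2 + 1×2 = 4; Defense: 2 + 1×2 + 3 = 7; total 11.
For-cause removals: 6.
Minimum venire: 9 + 11 + 6 = 26.

26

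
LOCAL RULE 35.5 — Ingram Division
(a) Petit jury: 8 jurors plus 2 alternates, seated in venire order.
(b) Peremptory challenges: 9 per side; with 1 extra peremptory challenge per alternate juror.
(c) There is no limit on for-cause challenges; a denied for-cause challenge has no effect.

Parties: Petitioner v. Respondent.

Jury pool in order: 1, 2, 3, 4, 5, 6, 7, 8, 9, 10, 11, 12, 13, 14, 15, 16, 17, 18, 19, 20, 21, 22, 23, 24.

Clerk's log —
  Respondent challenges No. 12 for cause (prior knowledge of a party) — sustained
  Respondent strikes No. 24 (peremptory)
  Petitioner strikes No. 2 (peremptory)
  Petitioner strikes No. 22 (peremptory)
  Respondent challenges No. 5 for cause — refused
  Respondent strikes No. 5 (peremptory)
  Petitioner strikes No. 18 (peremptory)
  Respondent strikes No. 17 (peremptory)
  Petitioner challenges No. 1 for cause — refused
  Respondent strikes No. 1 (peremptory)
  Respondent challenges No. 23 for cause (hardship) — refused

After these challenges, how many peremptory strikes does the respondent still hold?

7

Respondent allotment: 9 base + 1 × 2 alternates = 11.
Respondent peremptories used: #24, #5, #17, #1 — 4 (for-cause on #12, #5, #23 don't count).
Remaining: 11 − 4 = 7.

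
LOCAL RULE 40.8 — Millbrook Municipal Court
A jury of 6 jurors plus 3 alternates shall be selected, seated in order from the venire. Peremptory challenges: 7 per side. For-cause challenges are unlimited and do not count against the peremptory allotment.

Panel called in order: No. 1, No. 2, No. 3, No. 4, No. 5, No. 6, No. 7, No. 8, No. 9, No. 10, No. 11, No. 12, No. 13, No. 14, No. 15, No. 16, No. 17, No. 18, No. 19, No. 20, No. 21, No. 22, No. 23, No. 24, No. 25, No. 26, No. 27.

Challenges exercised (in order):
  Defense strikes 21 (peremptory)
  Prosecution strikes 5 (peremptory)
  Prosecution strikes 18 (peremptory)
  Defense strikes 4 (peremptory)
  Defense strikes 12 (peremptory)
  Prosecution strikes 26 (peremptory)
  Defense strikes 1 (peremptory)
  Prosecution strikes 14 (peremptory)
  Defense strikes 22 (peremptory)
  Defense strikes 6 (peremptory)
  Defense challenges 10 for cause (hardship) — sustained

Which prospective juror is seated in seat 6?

11

Removed: #1, #4, #5, #6, #10, #12, #14, #18, #21, #22, #26.
Seating in order: seats 1–6 → #2, #3, #7, #8, #9, #11; alternates → #13, #15, #16.
So seat 6 is #11.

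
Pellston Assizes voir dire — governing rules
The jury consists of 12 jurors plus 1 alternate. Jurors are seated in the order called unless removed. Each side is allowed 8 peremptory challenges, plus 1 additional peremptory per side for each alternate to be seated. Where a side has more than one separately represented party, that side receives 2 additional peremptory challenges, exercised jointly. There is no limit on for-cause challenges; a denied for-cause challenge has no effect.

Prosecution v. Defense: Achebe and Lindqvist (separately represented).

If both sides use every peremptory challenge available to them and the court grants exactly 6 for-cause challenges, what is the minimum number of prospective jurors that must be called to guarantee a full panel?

39

Seats to fill: 12 + 1 alternates = 13.
Peremptories — Prosecution: 8 + 1×1 = 9; Defense: 8 + 1×1 + 2 = 11; total 20.
For-cause removals: 6.
Minimum venire: 13 + 20 + 6 = 39.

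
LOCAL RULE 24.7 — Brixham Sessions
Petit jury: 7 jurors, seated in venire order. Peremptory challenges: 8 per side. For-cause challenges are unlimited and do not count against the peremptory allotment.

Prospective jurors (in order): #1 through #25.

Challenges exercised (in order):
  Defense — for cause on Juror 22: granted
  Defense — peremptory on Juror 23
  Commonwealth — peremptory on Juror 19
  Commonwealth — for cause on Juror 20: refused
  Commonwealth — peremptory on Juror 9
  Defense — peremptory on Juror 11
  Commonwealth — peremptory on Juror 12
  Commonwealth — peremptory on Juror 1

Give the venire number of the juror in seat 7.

Removed: #1, #9, #11, #12, #19, #22, #23. (#20 stays — for-cause denied.)
Filling seats in venire order through position 7: #2, #3, #4, #5, #6, #7, #8.
So seat 7 is #8.

8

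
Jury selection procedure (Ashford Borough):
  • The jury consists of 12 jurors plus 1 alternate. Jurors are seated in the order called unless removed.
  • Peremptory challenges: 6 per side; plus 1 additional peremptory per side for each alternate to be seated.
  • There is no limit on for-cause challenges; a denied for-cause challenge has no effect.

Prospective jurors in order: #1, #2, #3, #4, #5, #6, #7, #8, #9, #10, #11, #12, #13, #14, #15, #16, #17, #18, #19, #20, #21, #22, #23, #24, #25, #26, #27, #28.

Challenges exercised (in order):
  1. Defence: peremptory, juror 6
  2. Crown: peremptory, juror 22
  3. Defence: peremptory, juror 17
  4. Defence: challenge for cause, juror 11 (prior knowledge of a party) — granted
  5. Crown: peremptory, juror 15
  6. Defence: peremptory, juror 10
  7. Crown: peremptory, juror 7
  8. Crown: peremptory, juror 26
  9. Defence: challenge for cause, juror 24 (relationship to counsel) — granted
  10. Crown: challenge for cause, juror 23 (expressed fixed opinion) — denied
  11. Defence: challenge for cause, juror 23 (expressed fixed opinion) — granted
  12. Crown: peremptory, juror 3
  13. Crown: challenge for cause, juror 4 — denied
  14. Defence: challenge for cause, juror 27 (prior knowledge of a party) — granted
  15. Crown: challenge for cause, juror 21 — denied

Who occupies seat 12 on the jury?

Removed: #3, #6, #7, #10, #11, #15, #17, #22, #23, #24, #26, #27. (#4, #21 stay — for-cause denied.)
Seating in order: seats 1–12 → #1, #2, #4, #5, #8, #9, #12, #13, #14, #16, #18, #19; alternates → #20.
So seat 12 is #19.

19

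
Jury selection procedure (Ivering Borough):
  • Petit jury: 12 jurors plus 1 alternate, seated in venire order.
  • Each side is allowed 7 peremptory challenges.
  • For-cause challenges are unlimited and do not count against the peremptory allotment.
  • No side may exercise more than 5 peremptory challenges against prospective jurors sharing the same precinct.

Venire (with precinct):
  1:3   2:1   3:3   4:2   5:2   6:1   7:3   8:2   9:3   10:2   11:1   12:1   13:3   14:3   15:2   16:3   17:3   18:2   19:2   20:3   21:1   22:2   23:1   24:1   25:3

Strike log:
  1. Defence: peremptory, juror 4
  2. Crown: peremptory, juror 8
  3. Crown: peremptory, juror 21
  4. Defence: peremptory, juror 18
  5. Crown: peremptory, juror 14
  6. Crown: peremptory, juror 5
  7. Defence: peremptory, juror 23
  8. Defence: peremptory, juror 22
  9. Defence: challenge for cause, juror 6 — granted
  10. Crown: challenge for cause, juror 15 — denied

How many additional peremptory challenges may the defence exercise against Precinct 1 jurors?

Defence peremptories so far: #4, #18, #23, #22 — 4 of 7 used, 3 left overall.
Against Precinct 1: #23 — 1 used; per-precinct cap 5 leaves 4.
Binding limit: min(3, 4) = 3.

3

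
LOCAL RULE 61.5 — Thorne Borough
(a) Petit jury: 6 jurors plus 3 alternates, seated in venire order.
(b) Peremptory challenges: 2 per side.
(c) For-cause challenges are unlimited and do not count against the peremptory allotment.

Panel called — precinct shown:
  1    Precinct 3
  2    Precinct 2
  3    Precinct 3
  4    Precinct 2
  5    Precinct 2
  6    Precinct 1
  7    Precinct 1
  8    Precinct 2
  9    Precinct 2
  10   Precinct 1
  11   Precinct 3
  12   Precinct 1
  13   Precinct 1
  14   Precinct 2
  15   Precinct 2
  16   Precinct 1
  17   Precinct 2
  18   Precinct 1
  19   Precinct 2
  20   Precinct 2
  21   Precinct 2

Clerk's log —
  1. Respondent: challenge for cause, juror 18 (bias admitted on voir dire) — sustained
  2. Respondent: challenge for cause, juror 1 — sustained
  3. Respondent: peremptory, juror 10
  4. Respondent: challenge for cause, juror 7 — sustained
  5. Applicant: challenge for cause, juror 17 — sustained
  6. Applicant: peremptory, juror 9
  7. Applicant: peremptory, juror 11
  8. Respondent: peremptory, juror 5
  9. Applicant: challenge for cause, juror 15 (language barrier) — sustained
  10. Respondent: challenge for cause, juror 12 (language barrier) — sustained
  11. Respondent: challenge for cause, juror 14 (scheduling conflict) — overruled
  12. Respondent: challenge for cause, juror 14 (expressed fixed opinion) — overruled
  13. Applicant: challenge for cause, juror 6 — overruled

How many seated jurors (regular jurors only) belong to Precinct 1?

2

Removed: #1, #5, #7, #9, #10, #11, #12, #15, #17, #18.
Seated jurors 1–6: #2, #3, #4, #6, #8, #13 (alternates #14, #16, #19 not counted).
Of those, in Precinct 1: #6, #13 → 2.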